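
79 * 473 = 37367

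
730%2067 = 730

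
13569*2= 27138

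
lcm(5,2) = 10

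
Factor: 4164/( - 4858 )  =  -2^1*3^1 * 7^( - 1) = -  6/7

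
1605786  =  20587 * 78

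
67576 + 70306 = 137882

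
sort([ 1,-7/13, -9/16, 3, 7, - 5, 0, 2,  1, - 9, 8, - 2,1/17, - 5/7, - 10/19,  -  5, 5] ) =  [ - 9, - 5, - 5, - 2, - 5/7, - 9/16, - 7/13, - 10/19, 0,1/17,1, 1,2, 3, 5, 7 , 8] 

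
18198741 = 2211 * 8231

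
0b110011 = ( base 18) 2F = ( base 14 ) 39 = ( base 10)51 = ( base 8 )63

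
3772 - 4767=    - 995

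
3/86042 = 3/86042 = 0.00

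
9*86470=778230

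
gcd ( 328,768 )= 8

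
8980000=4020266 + 4959734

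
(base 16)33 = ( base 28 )1n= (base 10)51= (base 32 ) 1j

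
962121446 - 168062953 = 794058493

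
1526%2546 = 1526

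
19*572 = 10868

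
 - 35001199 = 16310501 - 51311700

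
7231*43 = 310933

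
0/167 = 0 = 0.00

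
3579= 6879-3300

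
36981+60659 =97640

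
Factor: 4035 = 3^1*5^1*269^1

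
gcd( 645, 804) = 3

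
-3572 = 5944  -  9516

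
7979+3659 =11638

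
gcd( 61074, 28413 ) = 9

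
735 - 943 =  - 208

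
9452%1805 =427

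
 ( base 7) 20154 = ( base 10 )4890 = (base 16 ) 131A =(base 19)DA7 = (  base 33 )4g6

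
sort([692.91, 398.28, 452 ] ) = [ 398.28,452,692.91 ] 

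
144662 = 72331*2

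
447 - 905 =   -  458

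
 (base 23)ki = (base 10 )478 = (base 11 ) 3A5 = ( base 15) 21d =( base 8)736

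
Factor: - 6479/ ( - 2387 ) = 19/7 = 7^ ( - 1)*19^1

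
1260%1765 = 1260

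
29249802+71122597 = 100372399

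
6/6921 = 2/2307 = 0.00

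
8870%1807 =1642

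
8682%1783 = 1550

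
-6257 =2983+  - 9240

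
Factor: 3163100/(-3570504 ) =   -  790775/892626 = - 2^( - 1 )* 3^( - 1 )*5^2*7^(-1 )*47^1 * 53^(-1)*401^(- 1 )*673^1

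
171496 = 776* 221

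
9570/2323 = 9570/2323=4.12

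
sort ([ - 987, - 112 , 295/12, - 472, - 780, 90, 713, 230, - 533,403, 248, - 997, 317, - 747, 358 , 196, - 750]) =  [ - 997, - 987, - 780, - 750, - 747 ,-533,-472, - 112,295/12, 90 , 196 , 230,248,317, 358,403,  713 ]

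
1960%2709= 1960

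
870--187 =1057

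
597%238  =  121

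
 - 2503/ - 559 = 2503/559 = 4.48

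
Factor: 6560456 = 2^3* 7^1*193^1 *607^1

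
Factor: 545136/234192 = 277/119 = 7^( - 1)*17^(-1) *277^1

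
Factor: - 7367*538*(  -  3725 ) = 2^1*  5^2*53^1*139^1 * 149^1*269^1 = 14763836350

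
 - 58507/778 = -76+ 621/778=-75.20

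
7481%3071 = 1339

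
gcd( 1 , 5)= 1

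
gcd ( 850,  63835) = 85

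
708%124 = 88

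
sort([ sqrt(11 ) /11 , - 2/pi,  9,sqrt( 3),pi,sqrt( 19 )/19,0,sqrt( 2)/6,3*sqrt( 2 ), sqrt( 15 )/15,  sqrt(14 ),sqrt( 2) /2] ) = [ - 2/pi,0,sqrt(19 )/19, sqrt( 2)/6,  sqrt( 15 )/15,  sqrt( 11) /11,  sqrt( 2 ) /2,sqrt (3 ),pi,sqrt ( 14 ),  3*sqrt ( 2) , 9 ]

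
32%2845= 32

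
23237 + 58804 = 82041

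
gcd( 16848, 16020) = 36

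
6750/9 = 750 = 750.00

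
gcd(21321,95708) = 1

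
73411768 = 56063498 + 17348270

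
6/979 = 6/979 = 0.01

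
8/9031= 8/9031 =0.00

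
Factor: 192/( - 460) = -48/115 = - 2^4*3^1*  5^( - 1 )*23^( - 1) 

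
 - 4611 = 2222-6833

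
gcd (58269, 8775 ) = 3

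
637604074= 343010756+294593318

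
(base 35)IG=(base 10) 646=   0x286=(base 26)om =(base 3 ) 212221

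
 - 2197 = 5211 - 7408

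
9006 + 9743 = 18749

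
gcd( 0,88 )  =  88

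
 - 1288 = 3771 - 5059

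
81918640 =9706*8440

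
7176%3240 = 696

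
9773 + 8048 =17821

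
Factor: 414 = 2^1* 3^2 *23^1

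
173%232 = 173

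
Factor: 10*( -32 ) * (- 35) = 2^6 * 5^2 * 7^1 = 11200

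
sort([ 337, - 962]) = [ - 962, 337]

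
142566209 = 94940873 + 47625336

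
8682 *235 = 2040270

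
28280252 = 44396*637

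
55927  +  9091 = 65018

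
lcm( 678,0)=0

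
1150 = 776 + 374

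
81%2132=81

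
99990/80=9999/8 = 1249.88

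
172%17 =2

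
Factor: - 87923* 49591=-4360189493 = - 11^1*101^1*491^1*7993^1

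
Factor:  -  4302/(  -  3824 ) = 2^( - 3 )* 3^2 = 9/8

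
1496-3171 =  - 1675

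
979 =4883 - 3904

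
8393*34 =285362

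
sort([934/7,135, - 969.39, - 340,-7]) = [  -  969.39, - 340, - 7,934/7,135 ]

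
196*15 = 2940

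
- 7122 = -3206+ - 3916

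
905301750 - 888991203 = 16310547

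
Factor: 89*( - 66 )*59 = - 346566  =  - 2^1 *3^1*11^1*59^1* 89^1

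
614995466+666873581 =1281869047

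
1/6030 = 1/6030 = 0.00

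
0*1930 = 0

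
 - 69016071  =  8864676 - 77880747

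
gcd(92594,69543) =1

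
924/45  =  308/15=20.53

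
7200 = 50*144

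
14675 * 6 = 88050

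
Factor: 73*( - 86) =-6278= - 2^1  *43^1*73^1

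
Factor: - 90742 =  - 2^1*59^1* 769^1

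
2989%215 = 194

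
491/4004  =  491/4004=0.12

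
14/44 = 7/22 = 0.32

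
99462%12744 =10254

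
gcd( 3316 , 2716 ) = 4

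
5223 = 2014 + 3209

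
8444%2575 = 719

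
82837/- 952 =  -82837/952 = -87.01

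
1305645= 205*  6369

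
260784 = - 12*(-21732 ) 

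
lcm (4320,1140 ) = 82080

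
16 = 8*2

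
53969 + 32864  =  86833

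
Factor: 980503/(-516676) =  - 2^(  -  2)*129169^( - 1)*980503^1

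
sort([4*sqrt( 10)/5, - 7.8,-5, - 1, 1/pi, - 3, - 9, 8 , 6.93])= [ - 9,  -  7.8,-5, - 3, - 1,1/pi , 4 * sqrt(10 ) /5, 6.93, 8 ]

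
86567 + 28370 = 114937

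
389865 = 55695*7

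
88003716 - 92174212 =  - 4170496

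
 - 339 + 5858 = 5519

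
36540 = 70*522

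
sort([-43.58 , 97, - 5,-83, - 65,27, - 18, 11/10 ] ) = [-83, - 65,-43.58, - 18, - 5,11/10 , 27, 97] 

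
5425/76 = 5425/76 = 71.38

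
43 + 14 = 57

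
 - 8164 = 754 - 8918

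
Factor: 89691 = 3^1*7^1 * 4271^1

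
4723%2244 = 235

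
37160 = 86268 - 49108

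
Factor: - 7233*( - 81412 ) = 588852996  =  2^2*3^1*2411^1 * 20353^1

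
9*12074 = 108666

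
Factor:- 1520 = -2^4*5^1*19^1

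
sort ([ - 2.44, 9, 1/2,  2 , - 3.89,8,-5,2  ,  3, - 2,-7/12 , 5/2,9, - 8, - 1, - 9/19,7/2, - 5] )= [  -  8, - 5 , - 5, - 3.89,- 2.44, -2, - 1,- 7/12, - 9/19, 1/2, 2, 2, 5/2, 3, 7/2,8, 9, 9]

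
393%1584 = 393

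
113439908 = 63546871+49893037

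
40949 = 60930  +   - 19981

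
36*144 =5184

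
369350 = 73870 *5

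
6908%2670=1568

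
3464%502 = 452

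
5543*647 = 3586321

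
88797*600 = 53278200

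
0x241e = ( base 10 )9246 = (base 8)22036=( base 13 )4293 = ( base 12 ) 5426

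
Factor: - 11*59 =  - 11^1*59^1 = -649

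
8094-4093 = 4001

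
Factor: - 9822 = -2^1*3^1*1637^1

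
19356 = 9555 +9801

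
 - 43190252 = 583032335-626222587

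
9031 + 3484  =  12515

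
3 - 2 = 1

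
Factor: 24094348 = 2^2*6023587^1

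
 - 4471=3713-8184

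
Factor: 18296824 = 2^3 * 7^1 * 13^1 * 41^1*613^1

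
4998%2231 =536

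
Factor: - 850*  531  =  -2^1*3^2*5^2 * 17^1*59^1 = -451350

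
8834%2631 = 941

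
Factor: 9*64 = 576 = 2^6*3^2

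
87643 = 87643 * 1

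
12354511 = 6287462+6067049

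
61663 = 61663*1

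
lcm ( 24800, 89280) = 446400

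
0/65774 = 0 = 0.00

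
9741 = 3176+6565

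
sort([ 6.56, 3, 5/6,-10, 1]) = [ - 10,  5/6, 1,3,  6.56]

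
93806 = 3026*31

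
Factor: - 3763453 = -3763453^1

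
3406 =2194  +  1212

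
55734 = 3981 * 14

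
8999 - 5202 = 3797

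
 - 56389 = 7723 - 64112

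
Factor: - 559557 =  - 3^2*79^1* 787^1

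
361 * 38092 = 13751212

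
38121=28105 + 10016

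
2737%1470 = 1267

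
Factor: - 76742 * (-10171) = 780542882=2^1*7^1*1453^1*38371^1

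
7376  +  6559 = 13935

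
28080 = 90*312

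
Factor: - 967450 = - 2^1*5^2*11^1  *  1759^1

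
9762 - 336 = 9426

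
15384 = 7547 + 7837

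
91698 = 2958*31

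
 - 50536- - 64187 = 13651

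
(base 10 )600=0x258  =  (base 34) hm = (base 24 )110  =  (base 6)2440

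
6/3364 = 3/1682=0.00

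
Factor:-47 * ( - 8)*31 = 11656 = 2^3 * 31^1*47^1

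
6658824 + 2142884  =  8801708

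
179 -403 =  - 224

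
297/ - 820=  - 1 + 523/820= - 0.36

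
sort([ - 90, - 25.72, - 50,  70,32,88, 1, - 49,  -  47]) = [  -  90,-50,-49, - 47, - 25.72,  1,32,  70,88]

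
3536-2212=1324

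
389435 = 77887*5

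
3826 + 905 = 4731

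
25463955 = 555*45881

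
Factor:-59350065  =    -  3^1 * 5^1*3956671^1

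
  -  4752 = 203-4955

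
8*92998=743984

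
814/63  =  12+58/63 = 12.92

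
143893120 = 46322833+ 97570287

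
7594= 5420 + 2174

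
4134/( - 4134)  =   - 1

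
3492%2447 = 1045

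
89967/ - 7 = -89967/7=-12852.43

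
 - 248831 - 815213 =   -  1064044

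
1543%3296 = 1543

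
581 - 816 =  - 235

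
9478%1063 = 974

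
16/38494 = 8/19247  =  0.00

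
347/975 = 347/975= 0.36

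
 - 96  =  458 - 554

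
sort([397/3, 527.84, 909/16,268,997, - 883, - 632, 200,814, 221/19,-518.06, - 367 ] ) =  [ - 883, - 632, - 518.06, - 367,221/19,909/16, 397/3,200,268, 527.84, 814,997 ] 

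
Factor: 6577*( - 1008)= - 2^4*3^2 *7^1*6577^1 = - 6629616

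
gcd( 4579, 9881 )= 241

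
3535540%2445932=1089608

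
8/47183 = 8/47183 = 0.00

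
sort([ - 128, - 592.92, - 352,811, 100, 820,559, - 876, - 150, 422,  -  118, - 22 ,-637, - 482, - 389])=[ - 876,-637, -592.92, - 482 , - 389, - 352,  -  150,-128, - 118,-22, 100,422, 559, 811, 820 ] 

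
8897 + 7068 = 15965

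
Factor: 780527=11^1 * 70957^1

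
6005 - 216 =5789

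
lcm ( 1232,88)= 1232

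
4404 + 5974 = 10378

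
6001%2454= 1093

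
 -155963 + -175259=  - 331222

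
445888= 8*55736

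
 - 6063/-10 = 6063/10 =606.30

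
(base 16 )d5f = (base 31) 3hd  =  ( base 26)51h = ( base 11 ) 2632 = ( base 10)3423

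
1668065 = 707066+960999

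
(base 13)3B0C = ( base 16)210e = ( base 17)1C4D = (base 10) 8462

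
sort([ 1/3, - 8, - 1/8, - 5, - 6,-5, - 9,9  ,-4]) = [ - 9,-8, - 6, - 5, - 5,-4, - 1/8, 1/3 , 9 ] 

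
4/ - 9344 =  - 1+2335/2336=-0.00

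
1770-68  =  1702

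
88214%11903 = 4893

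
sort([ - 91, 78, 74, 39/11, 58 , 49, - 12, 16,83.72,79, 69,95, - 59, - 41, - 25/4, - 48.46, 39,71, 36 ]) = [  -  91, - 59, - 48.46,  -  41, - 12,- 25/4,39/11 , 16,36 , 39,49,  58, 69, 71, 74,  78, 79,83.72,  95]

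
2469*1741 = 4298529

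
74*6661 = 492914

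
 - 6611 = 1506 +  - 8117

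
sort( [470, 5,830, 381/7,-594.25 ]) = [  -  594.25,5,381/7, 470, 830]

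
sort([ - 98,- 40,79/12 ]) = [-98,-40,79/12 ]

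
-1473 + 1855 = 382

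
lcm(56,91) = 728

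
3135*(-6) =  - 18810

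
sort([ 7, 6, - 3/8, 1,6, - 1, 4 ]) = [ - 1, - 3/8, 1 , 4,6,6, 7 ]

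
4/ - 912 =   -  1/228= - 0.00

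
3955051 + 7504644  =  11459695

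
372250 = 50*7445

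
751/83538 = 751/83538 = 0.01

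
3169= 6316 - 3147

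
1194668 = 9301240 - 8106572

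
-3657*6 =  - 21942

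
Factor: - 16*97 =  - 1552 = - 2^4*97^1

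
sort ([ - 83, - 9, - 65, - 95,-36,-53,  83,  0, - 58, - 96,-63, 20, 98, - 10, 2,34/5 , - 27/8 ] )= [  -  96, - 95,-83,-65, - 63, - 58, - 53, - 36, - 10,  -  9  ,-27/8 , 0, 2 , 34/5,20, 83, 98] 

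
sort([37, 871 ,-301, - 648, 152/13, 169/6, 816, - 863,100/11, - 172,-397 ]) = [-863, - 648, - 397, - 301, - 172, 100/11 , 152/13, 169/6,37 , 816, 871] 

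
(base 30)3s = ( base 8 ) 166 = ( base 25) 4I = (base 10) 118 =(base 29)42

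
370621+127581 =498202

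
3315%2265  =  1050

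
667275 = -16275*(- 41) 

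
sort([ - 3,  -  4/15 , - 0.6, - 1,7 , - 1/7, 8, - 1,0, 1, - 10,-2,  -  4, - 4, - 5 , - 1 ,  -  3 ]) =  [ - 10, - 5,  -  4, - 4, - 3 , - 3, - 2, - 1 , - 1, - 1, - 0.6, - 4/15 , - 1/7,0,1, 7,8 ]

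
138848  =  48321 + 90527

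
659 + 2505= 3164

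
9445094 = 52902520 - 43457426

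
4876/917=5 + 291/917=   5.32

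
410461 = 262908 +147553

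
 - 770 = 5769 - 6539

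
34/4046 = 1/119 = 0.01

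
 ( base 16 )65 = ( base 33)32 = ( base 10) 101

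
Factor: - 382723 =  - 11^2*3163^1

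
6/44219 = 6/44219 = 0.00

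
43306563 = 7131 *6073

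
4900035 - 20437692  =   -15537657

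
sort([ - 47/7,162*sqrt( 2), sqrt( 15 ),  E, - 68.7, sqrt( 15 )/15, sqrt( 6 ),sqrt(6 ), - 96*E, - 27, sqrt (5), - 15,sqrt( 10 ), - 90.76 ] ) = [  -  96*E, - 90.76,  -  68.7, - 27, - 15, - 47/7,sqrt( 15)/15,  sqrt(5 ), sqrt(6),sqrt ( 6), E,sqrt(10 ),sqrt( 15 ),162*sqrt(2) ] 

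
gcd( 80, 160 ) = 80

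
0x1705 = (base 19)g63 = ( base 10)5893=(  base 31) 643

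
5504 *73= 401792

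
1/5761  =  1/5761  =  0.00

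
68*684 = 46512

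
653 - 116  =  537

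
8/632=1/79 = 0.01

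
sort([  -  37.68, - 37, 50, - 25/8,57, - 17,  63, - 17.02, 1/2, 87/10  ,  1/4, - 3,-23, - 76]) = [ - 76, - 37.68, - 37,-23, - 17.02, - 17 , - 25/8, - 3, 1/4, 1/2,87/10,  50 , 57 , 63 ]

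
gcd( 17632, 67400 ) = 8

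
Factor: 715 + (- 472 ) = 3^5 = 243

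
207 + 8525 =8732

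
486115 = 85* 5719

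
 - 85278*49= -4178622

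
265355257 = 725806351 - 460451094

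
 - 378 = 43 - 421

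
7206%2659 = 1888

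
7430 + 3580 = 11010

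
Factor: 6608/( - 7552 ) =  - 7/8= -2^ (  -  3)*  7^1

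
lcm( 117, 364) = 3276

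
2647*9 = 23823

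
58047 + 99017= 157064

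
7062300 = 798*8850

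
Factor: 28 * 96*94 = 2^8  *  3^1*7^1*47^1 = 252672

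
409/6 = 68 + 1/6 = 68.17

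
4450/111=4450/111 =40.09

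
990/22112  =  495/11056 = 0.04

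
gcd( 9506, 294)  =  98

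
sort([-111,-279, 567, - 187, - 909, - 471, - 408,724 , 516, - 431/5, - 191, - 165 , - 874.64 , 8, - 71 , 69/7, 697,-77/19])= [ - 909,-874.64, - 471 , - 408, - 279, - 191, - 187,-165, - 111 , - 431/5,-71 ,-77/19 , 8,69/7,516, 567,697,724]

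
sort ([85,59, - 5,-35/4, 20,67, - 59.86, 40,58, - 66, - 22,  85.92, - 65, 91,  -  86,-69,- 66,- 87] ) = [ -87, -86 , - 69, -66,- 66, -65 , - 59.86,  -  22, - 35/4 , - 5, 20,40, 58,59,67, 85,85.92,91 ] 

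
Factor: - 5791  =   - 5791^1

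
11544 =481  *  24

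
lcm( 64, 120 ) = 960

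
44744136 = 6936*6451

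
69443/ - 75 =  - 69443/75   =  - 925.91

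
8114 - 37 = 8077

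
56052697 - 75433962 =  - 19381265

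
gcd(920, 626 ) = 2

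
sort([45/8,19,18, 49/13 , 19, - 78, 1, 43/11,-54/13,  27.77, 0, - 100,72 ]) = [ -100, - 78, - 54/13,0,1, 49/13 , 43/11, 45/8, 18,19,19, 27.77, 72 ] 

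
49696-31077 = 18619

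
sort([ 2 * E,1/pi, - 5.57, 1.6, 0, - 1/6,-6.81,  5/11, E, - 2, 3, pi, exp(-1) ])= [  -  6.81,- 5.57, - 2, - 1/6, 0,1/pi, exp(  -  1), 5/11, 1.6,E, 3,pi, 2 * E]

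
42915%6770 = 2295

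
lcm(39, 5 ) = 195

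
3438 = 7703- 4265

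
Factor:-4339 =-4339^1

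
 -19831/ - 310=19831/310 = 63.97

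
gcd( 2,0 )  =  2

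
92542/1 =92542 = 92542.00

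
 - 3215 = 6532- 9747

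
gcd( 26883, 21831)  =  3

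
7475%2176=947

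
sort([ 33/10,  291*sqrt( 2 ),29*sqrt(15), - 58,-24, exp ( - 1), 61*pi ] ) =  [ - 58, - 24, exp(-1),33/10, 29*sqrt(15),  61  *pi, 291*sqrt( 2)] 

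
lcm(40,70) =280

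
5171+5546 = 10717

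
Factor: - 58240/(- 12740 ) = 32/7 = 2^5*7^( - 1 )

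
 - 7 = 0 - 7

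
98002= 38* 2579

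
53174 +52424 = 105598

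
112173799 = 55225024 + 56948775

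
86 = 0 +86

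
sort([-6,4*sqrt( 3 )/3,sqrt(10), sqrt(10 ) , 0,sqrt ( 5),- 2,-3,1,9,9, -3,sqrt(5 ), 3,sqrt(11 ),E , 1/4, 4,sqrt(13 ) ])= [  -  6, - 3, - 3, - 2,0,1/4,1,  sqrt(5), sqrt(5),4 * sqrt( 3 )/3,E,3,sqrt(10 ), sqrt(10 ),sqrt(11),sqrt(13),  4,  9,9] 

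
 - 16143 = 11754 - 27897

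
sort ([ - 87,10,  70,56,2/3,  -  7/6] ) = [-87 , -7/6,2/3, 10, 56, 70]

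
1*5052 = 5052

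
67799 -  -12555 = 80354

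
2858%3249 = 2858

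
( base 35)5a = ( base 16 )b9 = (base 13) 113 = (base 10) 185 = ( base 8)271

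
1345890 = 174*7735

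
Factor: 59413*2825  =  167841725 = 5^2*19^1 * 53^1*59^1*113^1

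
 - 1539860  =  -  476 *3235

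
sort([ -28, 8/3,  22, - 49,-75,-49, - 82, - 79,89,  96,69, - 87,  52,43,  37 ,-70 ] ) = [ - 87, - 82, -79,-75, - 70, - 49, - 49,-28,8/3,  22,  37, 43,52,  69,  89, 96]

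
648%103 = 30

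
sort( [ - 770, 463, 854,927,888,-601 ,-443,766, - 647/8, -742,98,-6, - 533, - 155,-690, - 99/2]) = [-770,-742,-690,-601,  -  533,-443, - 155,-647/8, - 99/2,-6,98, 463,766,854,888,927]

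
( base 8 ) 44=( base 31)15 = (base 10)36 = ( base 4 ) 210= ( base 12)30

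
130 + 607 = 737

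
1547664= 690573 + 857091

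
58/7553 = 58/7553= 0.01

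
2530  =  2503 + 27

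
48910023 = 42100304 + 6809719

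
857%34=7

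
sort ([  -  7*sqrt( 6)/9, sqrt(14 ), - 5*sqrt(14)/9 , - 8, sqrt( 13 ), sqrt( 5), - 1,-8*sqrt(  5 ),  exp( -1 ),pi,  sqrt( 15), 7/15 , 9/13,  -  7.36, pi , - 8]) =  [ - 8*sqrt( 5 ), - 8,  -  8, - 7.36, - 5*sqrt (14)/9, - 7*sqrt ( 6 )/9 , -1, exp ( - 1),7/15, 9/13, sqrt( 5), pi,pi , sqrt(13 ),sqrt( 14) , sqrt (15 )]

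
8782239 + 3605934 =12388173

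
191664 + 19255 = 210919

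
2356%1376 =980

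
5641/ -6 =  - 941 + 5/6 = - 940.17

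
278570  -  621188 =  - 342618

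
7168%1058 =820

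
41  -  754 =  -713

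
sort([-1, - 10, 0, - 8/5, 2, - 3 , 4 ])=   [ - 10, - 3,-8/5, - 1, 0, 2, 4 ] 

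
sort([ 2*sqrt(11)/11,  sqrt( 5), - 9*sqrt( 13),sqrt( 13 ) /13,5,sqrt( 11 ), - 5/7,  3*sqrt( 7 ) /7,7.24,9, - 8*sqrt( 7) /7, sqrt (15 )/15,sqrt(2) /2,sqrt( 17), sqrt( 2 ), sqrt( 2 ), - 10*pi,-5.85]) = [ - 9*sqrt( 13 ), - 10*pi,-5.85, - 8*sqrt( 7) /7, - 5/7,sqrt( 15 )/15,sqrt (13)/13,  2*sqrt( 11 ) /11,sqrt( 2) /2, 3*sqrt ( 7)/7 , sqrt( 2 ),sqrt( 2 ) , sqrt( 5 ),sqrt(11 ), sqrt( 17),5, 7.24,9 ]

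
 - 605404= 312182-917586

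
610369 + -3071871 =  - 2461502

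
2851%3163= 2851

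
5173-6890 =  - 1717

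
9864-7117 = 2747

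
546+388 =934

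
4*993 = 3972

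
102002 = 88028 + 13974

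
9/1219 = 9/1219 = 0.01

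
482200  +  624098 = 1106298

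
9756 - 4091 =5665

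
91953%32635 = 26683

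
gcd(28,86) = 2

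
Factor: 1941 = 3^1*647^1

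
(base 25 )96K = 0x16A3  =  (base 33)5AK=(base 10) 5795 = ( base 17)130f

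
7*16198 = 113386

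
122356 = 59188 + 63168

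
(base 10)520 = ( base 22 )11e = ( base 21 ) 13g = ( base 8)1010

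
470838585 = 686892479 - 216053894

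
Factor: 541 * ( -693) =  - 3^2*7^1 * 11^1*541^1 = - 374913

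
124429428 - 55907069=68522359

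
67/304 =67/304 = 0.22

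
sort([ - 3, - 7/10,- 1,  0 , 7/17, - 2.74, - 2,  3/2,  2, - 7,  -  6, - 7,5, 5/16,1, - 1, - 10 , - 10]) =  [ - 10 , -10, - 7, - 7, - 6, - 3,-2.74, - 2, - 1, - 1, - 7/10,  0  ,  5/16, 7/17,1,3/2, 2, 5 ]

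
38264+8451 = 46715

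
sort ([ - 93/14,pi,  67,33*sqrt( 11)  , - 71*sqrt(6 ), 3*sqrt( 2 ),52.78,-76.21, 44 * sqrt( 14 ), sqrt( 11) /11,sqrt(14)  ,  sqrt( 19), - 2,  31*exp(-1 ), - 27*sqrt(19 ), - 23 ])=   [ - 71  *sqrt( 6 ), - 27*sqrt(19 ), - 76.21, - 23, - 93/14,  -  2,sqrt(11 ) /11, pi,sqrt (14),3*sqrt(2),sqrt( 19 ),31 *exp ( - 1),52.78, 67,33 *sqrt( 11),44 * sqrt( 14 ) ]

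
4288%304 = 32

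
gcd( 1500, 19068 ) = 12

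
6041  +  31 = 6072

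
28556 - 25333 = 3223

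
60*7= 420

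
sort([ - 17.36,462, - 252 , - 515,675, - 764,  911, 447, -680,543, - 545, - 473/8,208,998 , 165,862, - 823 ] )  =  [- 823, - 764, - 680, - 545 , -515, - 252,  -  473/8, - 17.36,165,208, 447, 462,543,675, 862 , 911,  998]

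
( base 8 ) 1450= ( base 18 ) 28G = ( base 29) rp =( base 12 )574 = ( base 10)808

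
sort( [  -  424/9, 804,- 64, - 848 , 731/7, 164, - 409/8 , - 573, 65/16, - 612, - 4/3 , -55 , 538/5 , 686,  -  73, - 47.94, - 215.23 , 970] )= [ - 848, - 612,-573 , - 215.23 , - 73, - 64, - 55,-409/8 , - 47.94, - 424/9, - 4/3,65/16, 731/7 , 538/5, 164,686, 804, 970] 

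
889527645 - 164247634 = 725280011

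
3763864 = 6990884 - 3227020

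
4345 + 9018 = 13363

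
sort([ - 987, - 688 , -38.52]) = [-987, - 688, - 38.52]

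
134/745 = 134/745 = 0.18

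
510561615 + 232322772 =742884387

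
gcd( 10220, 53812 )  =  4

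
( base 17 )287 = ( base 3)222201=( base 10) 721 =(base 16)2d1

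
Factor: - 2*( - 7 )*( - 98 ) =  - 1372 = - 2^2*7^3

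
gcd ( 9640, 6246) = 2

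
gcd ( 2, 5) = 1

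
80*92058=7364640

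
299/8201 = 299/8201=0.04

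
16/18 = 8/9 = 0.89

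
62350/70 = 890+5/7 = 890.71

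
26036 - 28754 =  -2718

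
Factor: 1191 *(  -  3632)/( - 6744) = 2^1 * 227^1*281^(  -  1)*397^1 = 180238/281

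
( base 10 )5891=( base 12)34AB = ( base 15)1b2b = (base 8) 13403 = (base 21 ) d7b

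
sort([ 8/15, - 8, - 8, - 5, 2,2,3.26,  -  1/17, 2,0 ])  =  [-8 , - 8, - 5, - 1/17,0, 8/15,2 , 2,2,3.26 ] 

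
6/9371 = 6/9371  =  0.00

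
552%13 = 6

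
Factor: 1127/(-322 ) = -2^(-1 ) * 7^1 = - 7/2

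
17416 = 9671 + 7745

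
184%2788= 184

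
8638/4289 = 2 + 60/4289 = 2.01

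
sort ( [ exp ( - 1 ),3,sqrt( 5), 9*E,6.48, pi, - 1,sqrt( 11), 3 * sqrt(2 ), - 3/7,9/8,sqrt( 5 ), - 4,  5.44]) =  [ - 4,-1, - 3/7,exp ( - 1 ), 9/8,sqrt(5), sqrt( 5), 3, pi, sqrt( 11 ) , 3 *sqrt( 2 ), 5.44, 6.48, 9*E]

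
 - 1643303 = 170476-1813779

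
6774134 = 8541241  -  1767107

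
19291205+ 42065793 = 61356998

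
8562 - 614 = 7948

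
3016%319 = 145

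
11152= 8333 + 2819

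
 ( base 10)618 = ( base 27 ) mo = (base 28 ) m2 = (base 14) 322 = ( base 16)26A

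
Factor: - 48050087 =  - 37^1*1298651^1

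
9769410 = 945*10338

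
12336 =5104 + 7232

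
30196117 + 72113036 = 102309153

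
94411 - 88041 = 6370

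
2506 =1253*2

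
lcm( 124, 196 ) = 6076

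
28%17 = 11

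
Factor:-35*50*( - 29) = 2^1*5^3 *7^1*29^1 =50750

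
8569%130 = 119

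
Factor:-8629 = -8629^1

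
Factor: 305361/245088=2^( - 5 )*7^1*23^(- 1)*131^1 = 917/736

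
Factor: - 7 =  - 7^1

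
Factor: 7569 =3^2*29^2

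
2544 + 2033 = 4577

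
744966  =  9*82774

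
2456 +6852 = 9308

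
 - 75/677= -75/677 = - 0.11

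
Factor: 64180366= 2^1*19^1*1051^1*1607^1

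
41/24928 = 1/608 = 0.00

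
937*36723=34409451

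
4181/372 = 11 + 89/372 = 11.24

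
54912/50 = 27456/25 = 1098.24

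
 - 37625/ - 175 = 215 + 0/1 = 215.00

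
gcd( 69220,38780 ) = 20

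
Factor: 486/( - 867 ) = -162/289 = - 2^1*3^4*17^(  -  2 )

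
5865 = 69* 85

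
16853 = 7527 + 9326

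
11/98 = 11/98= 0.11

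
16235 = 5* 3247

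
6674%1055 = 344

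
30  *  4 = 120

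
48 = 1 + 47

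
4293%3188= 1105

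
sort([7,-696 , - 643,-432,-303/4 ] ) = [- 696, - 643, -432 , - 303/4,7 ] 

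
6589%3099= 391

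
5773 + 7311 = 13084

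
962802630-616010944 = 346791686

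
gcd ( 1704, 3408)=1704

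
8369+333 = 8702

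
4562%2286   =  2276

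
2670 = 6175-3505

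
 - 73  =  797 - 870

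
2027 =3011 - 984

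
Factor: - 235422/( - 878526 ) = 41/153 = 3^ (-2 )*17^( - 1)*41^1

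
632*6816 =4307712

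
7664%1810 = 424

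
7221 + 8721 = 15942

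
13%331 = 13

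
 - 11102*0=0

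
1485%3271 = 1485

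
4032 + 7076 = 11108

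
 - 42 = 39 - 81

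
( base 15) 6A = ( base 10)100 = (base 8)144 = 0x64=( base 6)244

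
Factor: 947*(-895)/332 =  - 847565/332= - 2^( - 2)*5^1 * 83^( - 1)*179^1 * 947^1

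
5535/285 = 369/19=19.42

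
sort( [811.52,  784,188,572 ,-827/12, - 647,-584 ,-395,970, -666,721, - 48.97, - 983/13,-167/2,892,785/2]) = [ - 666, - 647, - 584,-395,-167/2, - 983/13, - 827/12, - 48.97, 188,785/2 , 572, 721 , 784, 811.52, 892, 970]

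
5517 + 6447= 11964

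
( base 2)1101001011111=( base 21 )F6A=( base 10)6751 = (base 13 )30C4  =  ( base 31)70o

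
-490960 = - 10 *49096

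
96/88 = 12/11 = 1.09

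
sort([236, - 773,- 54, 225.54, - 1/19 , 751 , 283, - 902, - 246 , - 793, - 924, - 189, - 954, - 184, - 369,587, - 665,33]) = [ - 954, - 924, - 902,-793,  -  773, - 665,-369, - 246 , - 189,- 184, - 54, - 1/19, 33 , 225.54 , 236,283,  587, 751]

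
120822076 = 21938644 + 98883432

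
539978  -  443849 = 96129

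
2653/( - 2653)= - 1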